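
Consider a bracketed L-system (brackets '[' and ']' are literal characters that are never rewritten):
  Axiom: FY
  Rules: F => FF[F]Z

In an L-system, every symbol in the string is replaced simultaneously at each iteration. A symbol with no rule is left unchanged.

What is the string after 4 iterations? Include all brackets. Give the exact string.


Step 0: FY
Step 1: FF[F]ZY
Step 2: FF[F]ZFF[F]Z[FF[F]Z]ZY
Step 3: FF[F]ZFF[F]Z[FF[F]Z]ZFF[F]ZFF[F]Z[FF[F]Z]Z[FF[F]ZFF[F]Z[FF[F]Z]Z]ZY
Step 4: FF[F]ZFF[F]Z[FF[F]Z]ZFF[F]ZFF[F]Z[FF[F]Z]Z[FF[F]ZFF[F]Z[FF[F]Z]Z]ZFF[F]ZFF[F]Z[FF[F]Z]ZFF[F]ZFF[F]Z[FF[F]Z]Z[FF[F]ZFF[F]Z[FF[F]Z]Z]Z[FF[F]ZFF[F]Z[FF[F]Z]ZFF[F]ZFF[F]Z[FF[F]Z]Z[FF[F]ZFF[F]Z[FF[F]Z]Z]Z]ZY

Answer: FF[F]ZFF[F]Z[FF[F]Z]ZFF[F]ZFF[F]Z[FF[F]Z]Z[FF[F]ZFF[F]Z[FF[F]Z]Z]ZFF[F]ZFF[F]Z[FF[F]Z]ZFF[F]ZFF[F]Z[FF[F]Z]Z[FF[F]ZFF[F]Z[FF[F]Z]Z]Z[FF[F]ZFF[F]Z[FF[F]Z]ZFF[F]ZFF[F]Z[FF[F]Z]Z[FF[F]ZFF[F]Z[FF[F]Z]Z]Z]ZY


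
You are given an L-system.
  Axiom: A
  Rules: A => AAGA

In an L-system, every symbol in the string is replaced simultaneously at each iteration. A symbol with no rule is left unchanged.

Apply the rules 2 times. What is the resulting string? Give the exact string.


Step 0: A
Step 1: AAGA
Step 2: AAGAAAGAGAAGA

Answer: AAGAAAGAGAAGA


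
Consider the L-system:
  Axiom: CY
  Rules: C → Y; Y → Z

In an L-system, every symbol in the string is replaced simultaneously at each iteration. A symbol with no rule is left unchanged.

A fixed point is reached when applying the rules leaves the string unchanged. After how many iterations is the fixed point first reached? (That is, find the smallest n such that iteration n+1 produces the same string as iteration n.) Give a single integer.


Step 0: CY
Step 1: YZ
Step 2: ZZ
Step 3: ZZ  (unchanged — fixed point at step 2)

Answer: 2


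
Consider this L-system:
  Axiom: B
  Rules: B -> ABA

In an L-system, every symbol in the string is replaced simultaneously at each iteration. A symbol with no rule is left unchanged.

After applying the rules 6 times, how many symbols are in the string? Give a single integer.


Answer: 13

Derivation:
Step 0: length = 1
Step 1: length = 3
Step 2: length = 5
Step 3: length = 7
Step 4: length = 9
Step 5: length = 11
Step 6: length = 13


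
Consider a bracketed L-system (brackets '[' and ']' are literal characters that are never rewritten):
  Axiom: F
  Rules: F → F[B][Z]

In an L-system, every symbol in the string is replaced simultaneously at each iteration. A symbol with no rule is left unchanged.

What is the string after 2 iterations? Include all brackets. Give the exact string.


Answer: F[B][Z][B][Z]

Derivation:
Step 0: F
Step 1: F[B][Z]
Step 2: F[B][Z][B][Z]


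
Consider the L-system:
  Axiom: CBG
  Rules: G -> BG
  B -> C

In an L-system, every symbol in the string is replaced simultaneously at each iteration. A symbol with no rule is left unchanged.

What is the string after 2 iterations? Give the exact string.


Step 0: CBG
Step 1: CCBG
Step 2: CCCBG

Answer: CCCBG


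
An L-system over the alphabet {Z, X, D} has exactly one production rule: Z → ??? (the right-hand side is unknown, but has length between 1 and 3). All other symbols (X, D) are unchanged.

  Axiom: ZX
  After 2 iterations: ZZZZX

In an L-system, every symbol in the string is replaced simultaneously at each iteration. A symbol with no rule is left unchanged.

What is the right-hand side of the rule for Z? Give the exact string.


Trying Z → ZZ:
  Step 0: ZX
  Step 1: ZZX
  Step 2: ZZZZX
Matches the given result.

Answer: ZZ


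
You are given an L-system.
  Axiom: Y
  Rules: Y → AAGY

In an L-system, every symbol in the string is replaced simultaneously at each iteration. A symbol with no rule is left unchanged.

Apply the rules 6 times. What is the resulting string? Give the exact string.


Answer: AAGAAGAAGAAGAAGAAGY

Derivation:
Step 0: Y
Step 1: AAGY
Step 2: AAGAAGY
Step 3: AAGAAGAAGY
Step 4: AAGAAGAAGAAGY
Step 5: AAGAAGAAGAAGAAGY
Step 6: AAGAAGAAGAAGAAGAAGY


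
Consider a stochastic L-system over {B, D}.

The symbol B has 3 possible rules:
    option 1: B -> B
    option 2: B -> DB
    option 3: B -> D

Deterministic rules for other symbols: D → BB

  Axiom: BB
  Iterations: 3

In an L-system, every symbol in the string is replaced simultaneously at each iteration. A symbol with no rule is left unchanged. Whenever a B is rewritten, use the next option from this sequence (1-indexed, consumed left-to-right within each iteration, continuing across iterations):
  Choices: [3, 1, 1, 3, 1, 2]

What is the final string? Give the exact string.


Step 0: BB
Step 1: DB  (used choices [3, 1])
Step 2: BBB  (used choices [1])
Step 3: DBDB  (used choices [3, 1, 2])

Answer: DBDB


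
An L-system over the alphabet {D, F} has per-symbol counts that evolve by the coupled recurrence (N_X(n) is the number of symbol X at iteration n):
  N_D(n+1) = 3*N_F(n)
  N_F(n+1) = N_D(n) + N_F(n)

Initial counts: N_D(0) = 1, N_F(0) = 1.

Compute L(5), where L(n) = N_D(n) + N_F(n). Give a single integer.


Answer: 137

Derivation:
Step 0: N_D=1, N_F=1, L=2
Step 1: N_D=3, N_F=2, L=5
Step 2: N_D=6, N_F=5, L=11
Step 3: N_D=15, N_F=11, L=26
Step 4: N_D=33, N_F=26, L=59
Step 5: N_D=78, N_F=59, L=137


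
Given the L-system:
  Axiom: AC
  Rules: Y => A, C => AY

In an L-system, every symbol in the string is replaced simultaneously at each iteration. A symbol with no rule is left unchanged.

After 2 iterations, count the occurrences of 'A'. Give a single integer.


Step 0: AC  (1 'A')
Step 1: AAY  (2 'A')
Step 2: AAA  (3 'A')

Answer: 3


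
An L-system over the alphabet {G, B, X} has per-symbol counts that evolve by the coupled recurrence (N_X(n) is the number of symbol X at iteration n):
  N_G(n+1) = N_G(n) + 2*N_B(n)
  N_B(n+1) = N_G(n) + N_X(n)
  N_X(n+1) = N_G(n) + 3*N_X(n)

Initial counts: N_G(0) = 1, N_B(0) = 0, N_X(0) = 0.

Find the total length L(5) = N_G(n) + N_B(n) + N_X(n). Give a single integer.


Answer: 315

Derivation:
Step 0: N_G=1, N_B=0, N_X=0, L=1
Step 1: N_G=1, N_B=1, N_X=1, L=3
Step 2: N_G=3, N_B=2, N_X=4, L=9
Step 3: N_G=7, N_B=7, N_X=15, L=29
Step 4: N_G=21, N_B=22, N_X=52, L=95
Step 5: N_G=65, N_B=73, N_X=177, L=315


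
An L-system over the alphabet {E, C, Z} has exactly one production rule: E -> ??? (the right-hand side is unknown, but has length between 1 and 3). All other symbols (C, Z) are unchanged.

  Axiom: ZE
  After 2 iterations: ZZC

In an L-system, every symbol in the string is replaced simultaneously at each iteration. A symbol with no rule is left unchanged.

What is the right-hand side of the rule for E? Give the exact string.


Answer: ZC

Derivation:
Trying E -> ZC:
  Step 0: ZE
  Step 1: ZZC
  Step 2: ZZC
Matches the given result.


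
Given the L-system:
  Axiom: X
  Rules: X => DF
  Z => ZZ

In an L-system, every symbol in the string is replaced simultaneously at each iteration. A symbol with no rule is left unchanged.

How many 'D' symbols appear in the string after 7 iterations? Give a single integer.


Step 0: X  (0 'D')
Step 1: DF  (1 'D')
Step 2: DF  (1 'D')
Step 3: DF  (1 'D')
Step 4: DF  (1 'D')
Step 5: DF  (1 'D')
Step 6: DF  (1 'D')
Step 7: DF  (1 'D')

Answer: 1


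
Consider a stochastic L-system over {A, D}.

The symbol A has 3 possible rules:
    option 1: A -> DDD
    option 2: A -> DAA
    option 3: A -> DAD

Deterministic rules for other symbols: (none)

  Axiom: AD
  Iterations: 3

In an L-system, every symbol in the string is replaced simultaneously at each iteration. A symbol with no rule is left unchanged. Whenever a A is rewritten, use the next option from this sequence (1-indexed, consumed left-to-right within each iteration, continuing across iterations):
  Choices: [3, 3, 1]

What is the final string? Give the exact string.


Step 0: AD
Step 1: DADD  (used choices [3])
Step 2: DDADDD  (used choices [3])
Step 3: DDDDDDDD  (used choices [1])

Answer: DDDDDDDD


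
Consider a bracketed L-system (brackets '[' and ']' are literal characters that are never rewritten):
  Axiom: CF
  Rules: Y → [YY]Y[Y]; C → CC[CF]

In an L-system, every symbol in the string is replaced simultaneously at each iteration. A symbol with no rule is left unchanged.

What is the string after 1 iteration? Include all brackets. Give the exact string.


Step 0: CF
Step 1: CC[CF]F

Answer: CC[CF]F


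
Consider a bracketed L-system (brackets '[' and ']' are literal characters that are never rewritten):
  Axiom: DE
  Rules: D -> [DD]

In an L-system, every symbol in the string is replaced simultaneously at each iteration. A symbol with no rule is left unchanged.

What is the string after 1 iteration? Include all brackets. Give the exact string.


Step 0: DE
Step 1: [DD]E

Answer: [DD]E


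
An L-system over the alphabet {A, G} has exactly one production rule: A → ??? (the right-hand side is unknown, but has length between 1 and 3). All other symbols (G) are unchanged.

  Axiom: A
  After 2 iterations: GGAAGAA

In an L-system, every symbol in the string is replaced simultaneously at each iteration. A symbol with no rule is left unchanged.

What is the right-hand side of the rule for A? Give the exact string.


Trying A → GAA:
  Step 0: A
  Step 1: GAA
  Step 2: GGAAGAA
Matches the given result.

Answer: GAA


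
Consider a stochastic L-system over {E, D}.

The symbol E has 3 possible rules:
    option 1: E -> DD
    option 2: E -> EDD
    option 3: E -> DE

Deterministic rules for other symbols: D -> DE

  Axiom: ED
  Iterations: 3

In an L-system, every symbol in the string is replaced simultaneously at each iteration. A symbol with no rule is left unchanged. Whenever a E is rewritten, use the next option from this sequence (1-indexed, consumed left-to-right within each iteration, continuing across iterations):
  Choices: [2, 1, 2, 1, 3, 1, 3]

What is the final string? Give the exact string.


Step 0: ED
Step 1: EDDDE  (used choices [2])
Step 2: DDDEDEDEEDD  (used choices [1, 2])
Step 3: DEDEDEDDDEDEDEDDDEDEDE  (used choices [1, 3, 1, 3])

Answer: DEDEDEDDDEDEDEDDDEDEDE


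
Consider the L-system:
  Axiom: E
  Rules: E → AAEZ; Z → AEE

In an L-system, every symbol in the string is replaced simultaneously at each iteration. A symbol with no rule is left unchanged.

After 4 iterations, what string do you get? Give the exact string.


Answer: AAAAAAAAEZAEEAAAEZAAEZAAAAAEZAEEAAAAEZAEE

Derivation:
Step 0: E
Step 1: AAEZ
Step 2: AAAAEZAEE
Step 3: AAAAAAEZAEEAAAEZAAEZ
Step 4: AAAAAAAAEZAEEAAAEZAAEZAAAAAEZAEEAAAAEZAEE


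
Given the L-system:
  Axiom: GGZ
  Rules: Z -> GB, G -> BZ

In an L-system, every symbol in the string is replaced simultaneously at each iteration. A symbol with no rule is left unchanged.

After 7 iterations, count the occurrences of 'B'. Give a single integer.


Step 0: GGZ  (0 'B')
Step 1: BZBZGB  (3 'B')
Step 2: BGBBGBBZB  (6 'B')
Step 3: BBZBBBZBBGBB  (9 'B')
Step 4: BBGBBBBGBBBBZBB  (12 'B')
Step 5: BBBZBBBBBZBBBBGBBB  (15 'B')
Step 6: BBBGBBBBBBGBBBBBBZBBB  (18 'B')
Step 7: BBBBZBBBBBBBZBBBBBBGBBBB  (21 'B')

Answer: 21


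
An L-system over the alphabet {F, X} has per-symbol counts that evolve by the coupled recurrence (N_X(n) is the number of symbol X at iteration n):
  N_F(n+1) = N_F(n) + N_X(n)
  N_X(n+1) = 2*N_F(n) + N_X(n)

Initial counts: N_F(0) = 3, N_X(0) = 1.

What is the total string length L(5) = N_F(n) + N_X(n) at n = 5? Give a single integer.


Step 0: N_F=3, N_X=1, L=4
Step 1: N_F=4, N_X=7, L=11
Step 2: N_F=11, N_X=15, L=26
Step 3: N_F=26, N_X=37, L=63
Step 4: N_F=63, N_X=89, L=152
Step 5: N_F=152, N_X=215, L=367

Answer: 367


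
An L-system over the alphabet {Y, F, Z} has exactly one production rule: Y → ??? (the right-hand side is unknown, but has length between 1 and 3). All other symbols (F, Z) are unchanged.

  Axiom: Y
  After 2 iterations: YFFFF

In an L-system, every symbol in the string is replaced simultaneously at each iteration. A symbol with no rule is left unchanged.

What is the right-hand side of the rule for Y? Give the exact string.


Answer: YFF

Derivation:
Trying Y → YFF:
  Step 0: Y
  Step 1: YFF
  Step 2: YFFFF
Matches the given result.


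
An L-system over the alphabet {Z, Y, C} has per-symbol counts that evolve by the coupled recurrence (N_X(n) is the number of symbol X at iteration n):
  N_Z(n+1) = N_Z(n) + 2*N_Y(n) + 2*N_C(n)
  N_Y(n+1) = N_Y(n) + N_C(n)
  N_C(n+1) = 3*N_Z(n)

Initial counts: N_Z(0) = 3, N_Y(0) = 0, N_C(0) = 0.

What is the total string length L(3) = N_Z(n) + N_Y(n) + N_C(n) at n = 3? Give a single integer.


Answer: 138

Derivation:
Step 0: N_Z=3, N_Y=0, N_C=0, L=3
Step 1: N_Z=3, N_Y=0, N_C=9, L=12
Step 2: N_Z=21, N_Y=9, N_C=9, L=39
Step 3: N_Z=57, N_Y=18, N_C=63, L=138


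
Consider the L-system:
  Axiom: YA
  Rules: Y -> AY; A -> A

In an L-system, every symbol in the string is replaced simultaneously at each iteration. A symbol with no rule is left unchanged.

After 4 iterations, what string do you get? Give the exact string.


Answer: AAAAYA

Derivation:
Step 0: YA
Step 1: AYA
Step 2: AAYA
Step 3: AAAYA
Step 4: AAAAYA


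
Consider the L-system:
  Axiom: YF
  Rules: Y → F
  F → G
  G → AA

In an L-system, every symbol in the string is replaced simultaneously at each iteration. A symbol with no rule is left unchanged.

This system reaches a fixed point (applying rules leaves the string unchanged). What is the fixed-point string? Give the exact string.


Step 0: YF
Step 1: FG
Step 2: GAA
Step 3: AAAA
Step 4: AAAA  (unchanged — fixed point at step 3)

Answer: AAAA


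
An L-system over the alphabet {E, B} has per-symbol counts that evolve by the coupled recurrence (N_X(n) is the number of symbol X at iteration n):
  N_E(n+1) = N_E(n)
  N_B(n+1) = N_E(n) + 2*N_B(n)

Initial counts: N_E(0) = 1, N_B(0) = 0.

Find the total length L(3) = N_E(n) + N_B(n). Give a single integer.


Step 0: N_E=1, N_B=0, L=1
Step 1: N_E=1, N_B=1, L=2
Step 2: N_E=1, N_B=3, L=4
Step 3: N_E=1, N_B=7, L=8

Answer: 8


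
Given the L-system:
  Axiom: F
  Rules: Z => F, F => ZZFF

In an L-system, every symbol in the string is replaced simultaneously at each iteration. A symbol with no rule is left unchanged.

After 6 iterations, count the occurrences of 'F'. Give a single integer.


Answer: 328

Derivation:
Step 0: F  (1 'F')
Step 1: ZZFF  (2 'F')
Step 2: FFZZFFZZFF  (6 'F')
Step 3: ZZFFZZFFFFZZFFZZFFFFZZFFZZFF  (16 'F')
Step 4: FFZZFFZZFFFFZZFFZZFFZZFFZZFFFFZZFFZZFFFFZZFFZZFFZZFFZZFFFFZZFFZZFFFFZZFFZZFF  (44 'F')
Step 5: ZZFFZZFFFFZZFFZZFFFFZZFFZZFFZZFFZZFFFFZZFFZZFFFFZZFFZZFFFFZZFFZZFFFFZZFFZZFFZZFFZZFFFFZZFFZZFFFFZZFFZZFFZZFFZZFFFFZZFFZZFFFFZZFFZZFFFFZZFFZZFFFFZZFFZZFFZZFFZZFFFFZZFFZZFFFFZZFFZZFFZZFFZZFFFFZZFFZZFFFFZZFFZZFF  (120 'F')
Step 6: FFZZFFZZFFFFZZFFZZFFZZFFZZFFFFZZFFZZFFFFZZFFZZFFZZFFZZFFFFZZFFZZFFFFZZFFZZFFFFZZFFZZFFFFZZFFZZFFZZFFZZFFFFZZFFZZFFFFZZFFZZFFZZFFZZFFFFZZFFZZFFFFZZFFZZFFZZFFZZFFFFZZFFZZFFFFZZFFZZFFZZFFZZFFFFZZFFZZFFFFZZFFZZFFFFZZFFZZFFFFZZFFZZFFZZFFZZFFFFZZFFZZFFFFZZFFZZFFZZFFZZFFFFZZFFZZFFFFZZFFZZFFFFZZFFZZFFFFZZFFZZFFZZFFZZFFFFZZFFZZFFFFZZFFZZFFZZFFZZFFFFZZFFZZFFFFZZFFZZFFZZFFZZFFFFZZFFZZFFFFZZFFZZFFZZFFZZFFFFZZFFZZFFFFZZFFZZFFFFZZFFZZFFFFZZFFZZFFZZFFZZFFFFZZFFZZFFFFZZFFZZFFZZFFZZFFFFZZFFZZFFFFZZFFZZFFFFZZFFZZFFFFZZFFZZFFZZFFZZFFFFZZFFZZFFFFZZFFZZFFZZFFZZFFFFZZFFZZFFFFZZFFZZFF  (328 'F')


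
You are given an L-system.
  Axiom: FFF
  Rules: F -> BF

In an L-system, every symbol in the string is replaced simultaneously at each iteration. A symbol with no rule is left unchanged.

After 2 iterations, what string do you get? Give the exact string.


Answer: BBFBBFBBF

Derivation:
Step 0: FFF
Step 1: BFBFBF
Step 2: BBFBBFBBF


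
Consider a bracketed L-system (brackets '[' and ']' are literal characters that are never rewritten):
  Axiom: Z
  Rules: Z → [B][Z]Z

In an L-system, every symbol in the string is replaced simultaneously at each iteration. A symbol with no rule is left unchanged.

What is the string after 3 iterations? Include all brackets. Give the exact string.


Answer: [B][[B][[B][Z]Z][B][Z]Z][B][[B][Z]Z][B][Z]Z

Derivation:
Step 0: Z
Step 1: [B][Z]Z
Step 2: [B][[B][Z]Z][B][Z]Z
Step 3: [B][[B][[B][Z]Z][B][Z]Z][B][[B][Z]Z][B][Z]Z


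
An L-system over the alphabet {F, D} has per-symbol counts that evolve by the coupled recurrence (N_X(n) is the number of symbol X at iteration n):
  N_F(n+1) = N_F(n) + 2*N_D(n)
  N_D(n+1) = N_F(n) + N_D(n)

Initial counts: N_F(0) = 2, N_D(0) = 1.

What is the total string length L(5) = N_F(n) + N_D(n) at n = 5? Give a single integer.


Step 0: N_F=2, N_D=1, L=3
Step 1: N_F=4, N_D=3, L=7
Step 2: N_F=10, N_D=7, L=17
Step 3: N_F=24, N_D=17, L=41
Step 4: N_F=58, N_D=41, L=99
Step 5: N_F=140, N_D=99, L=239

Answer: 239


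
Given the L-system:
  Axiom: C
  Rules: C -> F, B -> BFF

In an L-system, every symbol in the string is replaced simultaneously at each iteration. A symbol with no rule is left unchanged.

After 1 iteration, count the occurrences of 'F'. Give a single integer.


Step 0: C  (0 'F')
Step 1: F  (1 'F')

Answer: 1


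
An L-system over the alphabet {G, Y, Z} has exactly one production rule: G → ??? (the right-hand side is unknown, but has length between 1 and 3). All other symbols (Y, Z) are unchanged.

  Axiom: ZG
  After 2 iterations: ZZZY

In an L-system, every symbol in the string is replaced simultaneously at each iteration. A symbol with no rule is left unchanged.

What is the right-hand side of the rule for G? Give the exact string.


Answer: ZZY

Derivation:
Trying G → ZZY:
  Step 0: ZG
  Step 1: ZZZY
  Step 2: ZZZY
Matches the given result.


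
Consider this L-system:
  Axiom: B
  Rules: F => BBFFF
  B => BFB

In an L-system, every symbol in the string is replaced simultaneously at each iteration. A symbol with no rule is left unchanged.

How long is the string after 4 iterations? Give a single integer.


Step 0: length = 1
Step 1: length = 3
Step 2: length = 11
Step 3: length = 43
Step 4: length = 171

Answer: 171


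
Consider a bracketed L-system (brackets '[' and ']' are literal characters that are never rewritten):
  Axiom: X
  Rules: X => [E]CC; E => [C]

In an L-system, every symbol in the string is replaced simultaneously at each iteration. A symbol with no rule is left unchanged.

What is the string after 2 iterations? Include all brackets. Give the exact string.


Step 0: X
Step 1: [E]CC
Step 2: [[C]]CC

Answer: [[C]]CC


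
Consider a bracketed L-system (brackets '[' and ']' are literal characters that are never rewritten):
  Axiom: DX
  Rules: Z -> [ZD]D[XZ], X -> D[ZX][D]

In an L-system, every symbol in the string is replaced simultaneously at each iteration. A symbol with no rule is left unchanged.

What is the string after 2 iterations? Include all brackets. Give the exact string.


Answer: DD[[ZD]D[XZ]D[ZX][D]][D]

Derivation:
Step 0: DX
Step 1: DD[ZX][D]
Step 2: DD[[ZD]D[XZ]D[ZX][D]][D]


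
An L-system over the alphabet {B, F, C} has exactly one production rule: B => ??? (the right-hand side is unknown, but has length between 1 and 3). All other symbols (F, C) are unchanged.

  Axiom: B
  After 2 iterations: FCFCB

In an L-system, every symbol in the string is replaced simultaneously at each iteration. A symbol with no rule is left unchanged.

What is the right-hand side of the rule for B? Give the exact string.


Trying B => FCB:
  Step 0: B
  Step 1: FCB
  Step 2: FCFCB
Matches the given result.

Answer: FCB


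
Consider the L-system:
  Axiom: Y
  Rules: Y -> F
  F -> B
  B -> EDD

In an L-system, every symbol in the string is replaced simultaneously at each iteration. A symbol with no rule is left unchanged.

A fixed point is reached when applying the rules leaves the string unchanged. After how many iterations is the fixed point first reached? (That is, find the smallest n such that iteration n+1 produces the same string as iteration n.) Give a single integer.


Answer: 3

Derivation:
Step 0: Y
Step 1: F
Step 2: B
Step 3: EDD
Step 4: EDD  (unchanged — fixed point at step 3)


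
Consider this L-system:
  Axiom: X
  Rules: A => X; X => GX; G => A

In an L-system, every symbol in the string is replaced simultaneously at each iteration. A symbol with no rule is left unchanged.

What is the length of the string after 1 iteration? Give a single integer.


Step 0: length = 1
Step 1: length = 2

Answer: 2


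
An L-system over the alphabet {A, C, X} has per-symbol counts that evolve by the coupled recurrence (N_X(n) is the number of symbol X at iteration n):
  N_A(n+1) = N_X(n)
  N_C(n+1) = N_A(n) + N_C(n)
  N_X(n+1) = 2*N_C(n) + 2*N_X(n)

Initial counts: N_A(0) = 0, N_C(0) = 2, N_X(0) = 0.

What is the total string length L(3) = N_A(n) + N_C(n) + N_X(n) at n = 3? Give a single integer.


Step 0: N_A=0, N_C=2, N_X=0, L=2
Step 1: N_A=0, N_C=2, N_X=4, L=6
Step 2: N_A=4, N_C=2, N_X=12, L=18
Step 3: N_A=12, N_C=6, N_X=28, L=46

Answer: 46


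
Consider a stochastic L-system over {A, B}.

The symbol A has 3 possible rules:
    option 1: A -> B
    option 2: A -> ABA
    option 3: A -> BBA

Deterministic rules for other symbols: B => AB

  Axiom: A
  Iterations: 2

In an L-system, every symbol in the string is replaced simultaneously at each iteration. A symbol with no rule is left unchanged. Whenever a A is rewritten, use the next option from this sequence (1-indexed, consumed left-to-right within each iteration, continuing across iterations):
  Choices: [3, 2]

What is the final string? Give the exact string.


Answer: ABABABA

Derivation:
Step 0: A
Step 1: BBA  (used choices [3])
Step 2: ABABABA  (used choices [2])


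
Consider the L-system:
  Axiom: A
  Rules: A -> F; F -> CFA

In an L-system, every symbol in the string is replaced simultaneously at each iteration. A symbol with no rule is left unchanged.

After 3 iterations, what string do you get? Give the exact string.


Answer: CCFAF

Derivation:
Step 0: A
Step 1: F
Step 2: CFA
Step 3: CCFAF


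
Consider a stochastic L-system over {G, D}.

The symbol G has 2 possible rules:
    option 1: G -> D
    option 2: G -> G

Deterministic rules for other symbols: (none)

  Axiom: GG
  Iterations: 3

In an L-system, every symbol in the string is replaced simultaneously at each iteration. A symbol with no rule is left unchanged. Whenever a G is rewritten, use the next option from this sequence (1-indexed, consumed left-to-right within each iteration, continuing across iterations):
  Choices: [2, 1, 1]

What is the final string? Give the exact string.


Step 0: GG
Step 1: GD  (used choices [2, 1])
Step 2: DD  (used choices [1])
Step 3: DD  (used choices [])

Answer: DD


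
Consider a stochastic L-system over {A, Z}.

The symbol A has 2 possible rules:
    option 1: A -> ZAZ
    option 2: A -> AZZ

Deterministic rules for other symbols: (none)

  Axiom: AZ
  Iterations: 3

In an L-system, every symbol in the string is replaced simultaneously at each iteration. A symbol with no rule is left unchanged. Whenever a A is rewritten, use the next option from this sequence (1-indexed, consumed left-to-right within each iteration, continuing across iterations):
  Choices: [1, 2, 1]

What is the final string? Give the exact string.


Step 0: AZ
Step 1: ZAZZ  (used choices [1])
Step 2: ZAZZZZ  (used choices [2])
Step 3: ZZAZZZZZ  (used choices [1])

Answer: ZZAZZZZZ


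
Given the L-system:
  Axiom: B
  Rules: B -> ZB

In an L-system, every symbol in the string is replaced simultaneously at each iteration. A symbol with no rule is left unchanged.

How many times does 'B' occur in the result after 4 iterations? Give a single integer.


Answer: 1

Derivation:
Step 0: B  (1 'B')
Step 1: ZB  (1 'B')
Step 2: ZZB  (1 'B')
Step 3: ZZZB  (1 'B')
Step 4: ZZZZB  (1 'B')


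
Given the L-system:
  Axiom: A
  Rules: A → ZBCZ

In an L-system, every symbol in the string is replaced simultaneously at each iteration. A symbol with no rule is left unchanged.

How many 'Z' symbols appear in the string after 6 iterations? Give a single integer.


Answer: 2

Derivation:
Step 0: A  (0 'Z')
Step 1: ZBCZ  (2 'Z')
Step 2: ZBCZ  (2 'Z')
Step 3: ZBCZ  (2 'Z')
Step 4: ZBCZ  (2 'Z')
Step 5: ZBCZ  (2 'Z')
Step 6: ZBCZ  (2 'Z')


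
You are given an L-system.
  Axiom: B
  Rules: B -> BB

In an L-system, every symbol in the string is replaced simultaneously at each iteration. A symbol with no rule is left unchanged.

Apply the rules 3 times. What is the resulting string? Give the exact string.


Step 0: B
Step 1: BB
Step 2: BBBB
Step 3: BBBBBBBB

Answer: BBBBBBBB


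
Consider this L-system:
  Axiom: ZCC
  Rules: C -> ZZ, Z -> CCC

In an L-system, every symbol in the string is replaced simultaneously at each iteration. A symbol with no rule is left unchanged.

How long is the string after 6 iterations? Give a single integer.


Answer: 648

Derivation:
Step 0: length = 3
Step 1: length = 7
Step 2: length = 18
Step 3: length = 42
Step 4: length = 108
Step 5: length = 252
Step 6: length = 648


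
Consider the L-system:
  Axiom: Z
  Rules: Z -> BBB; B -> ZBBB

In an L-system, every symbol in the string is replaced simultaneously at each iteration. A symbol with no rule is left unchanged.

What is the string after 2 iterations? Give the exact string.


Answer: ZBBBZBBBZBBB

Derivation:
Step 0: Z
Step 1: BBB
Step 2: ZBBBZBBBZBBB


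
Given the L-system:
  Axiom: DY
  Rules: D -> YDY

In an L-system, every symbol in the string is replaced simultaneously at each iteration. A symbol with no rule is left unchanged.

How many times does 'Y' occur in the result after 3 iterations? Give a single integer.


Step 0: DY  (1 'Y')
Step 1: YDYY  (3 'Y')
Step 2: YYDYYY  (5 'Y')
Step 3: YYYDYYYY  (7 'Y')

Answer: 7


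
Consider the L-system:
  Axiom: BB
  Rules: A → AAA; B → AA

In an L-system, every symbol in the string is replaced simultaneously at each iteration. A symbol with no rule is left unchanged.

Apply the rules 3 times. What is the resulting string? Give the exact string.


Step 0: BB
Step 1: AAAA
Step 2: AAAAAAAAAAAA
Step 3: AAAAAAAAAAAAAAAAAAAAAAAAAAAAAAAAAAAA

Answer: AAAAAAAAAAAAAAAAAAAAAAAAAAAAAAAAAAAA


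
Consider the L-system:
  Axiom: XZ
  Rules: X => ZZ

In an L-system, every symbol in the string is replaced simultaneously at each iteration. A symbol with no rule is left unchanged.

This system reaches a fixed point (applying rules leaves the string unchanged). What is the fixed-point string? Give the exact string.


Answer: ZZZ

Derivation:
Step 0: XZ
Step 1: ZZZ
Step 2: ZZZ  (unchanged — fixed point at step 1)


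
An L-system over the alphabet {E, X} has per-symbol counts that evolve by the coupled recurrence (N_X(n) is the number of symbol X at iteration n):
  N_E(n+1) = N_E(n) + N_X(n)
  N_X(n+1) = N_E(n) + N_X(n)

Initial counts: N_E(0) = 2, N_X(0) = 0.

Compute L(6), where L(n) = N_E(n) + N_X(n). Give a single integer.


Answer: 128

Derivation:
Step 0: N_E=2, N_X=0, L=2
Step 1: N_E=2, N_X=2, L=4
Step 2: N_E=4, N_X=4, L=8
Step 3: N_E=8, N_X=8, L=16
Step 4: N_E=16, N_X=16, L=32
Step 5: N_E=32, N_X=32, L=64
Step 6: N_E=64, N_X=64, L=128


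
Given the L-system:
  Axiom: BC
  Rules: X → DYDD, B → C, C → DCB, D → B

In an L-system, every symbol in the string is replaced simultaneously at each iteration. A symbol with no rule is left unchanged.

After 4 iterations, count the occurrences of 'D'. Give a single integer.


Step 0: BC  (0 'D')
Step 1: CDCB  (1 'D')
Step 2: DCBBDCBC  (2 'D')
Step 3: BDCBCCBDCBCDCB  (3 'D')
Step 4: CBDCBCDCBDCBCBDCBCDCBBDCBC  (6 'D')

Answer: 6


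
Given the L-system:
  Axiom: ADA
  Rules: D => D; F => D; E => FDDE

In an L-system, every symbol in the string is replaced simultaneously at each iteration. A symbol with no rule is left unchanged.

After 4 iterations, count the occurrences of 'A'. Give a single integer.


Step 0: ADA  (2 'A')
Step 1: ADA  (2 'A')
Step 2: ADA  (2 'A')
Step 3: ADA  (2 'A')
Step 4: ADA  (2 'A')

Answer: 2


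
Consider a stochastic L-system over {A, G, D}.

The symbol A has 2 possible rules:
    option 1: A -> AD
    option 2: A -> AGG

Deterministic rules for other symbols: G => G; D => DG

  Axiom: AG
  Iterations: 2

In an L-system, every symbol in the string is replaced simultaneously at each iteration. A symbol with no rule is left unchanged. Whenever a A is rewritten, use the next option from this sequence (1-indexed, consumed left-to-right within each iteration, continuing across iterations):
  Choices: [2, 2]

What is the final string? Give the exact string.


Step 0: AG
Step 1: AGGG  (used choices [2])
Step 2: AGGGGG  (used choices [2])

Answer: AGGGGG


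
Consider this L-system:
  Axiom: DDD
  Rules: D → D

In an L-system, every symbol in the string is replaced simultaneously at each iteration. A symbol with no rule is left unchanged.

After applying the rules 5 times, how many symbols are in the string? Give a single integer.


Step 0: length = 3
Step 1: length = 3
Step 2: length = 3
Step 3: length = 3
Step 4: length = 3
Step 5: length = 3

Answer: 3


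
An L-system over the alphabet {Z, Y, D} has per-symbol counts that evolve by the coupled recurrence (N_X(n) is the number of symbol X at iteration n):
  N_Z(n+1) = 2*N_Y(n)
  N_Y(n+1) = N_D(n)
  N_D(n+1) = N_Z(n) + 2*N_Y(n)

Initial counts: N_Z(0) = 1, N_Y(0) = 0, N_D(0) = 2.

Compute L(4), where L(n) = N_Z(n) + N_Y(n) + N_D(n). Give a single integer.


Step 0: N_Z=1, N_Y=0, N_D=2, L=3
Step 1: N_Z=0, N_Y=2, N_D=1, L=3
Step 2: N_Z=4, N_Y=1, N_D=4, L=9
Step 3: N_Z=2, N_Y=4, N_D=6, L=12
Step 4: N_Z=8, N_Y=6, N_D=10, L=24

Answer: 24


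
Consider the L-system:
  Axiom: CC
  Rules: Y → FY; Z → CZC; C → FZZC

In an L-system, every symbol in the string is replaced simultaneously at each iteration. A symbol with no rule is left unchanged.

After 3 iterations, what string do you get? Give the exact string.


Answer: FFZZCCZCFZZCFZZCCZCFZZCFCZCCZCFZZCFFZZCCZCFZZCFZZCCZCFZZCFCZCCZCFZZC

Derivation:
Step 0: CC
Step 1: FZZCFZZC
Step 2: FCZCCZCFZZCFCZCCZCFZZC
Step 3: FFZZCCZCFZZCFZZCCZCFZZCFCZCCZCFZZCFFZZCCZCFZZCFZZCCZCFZZCFCZCCZCFZZC


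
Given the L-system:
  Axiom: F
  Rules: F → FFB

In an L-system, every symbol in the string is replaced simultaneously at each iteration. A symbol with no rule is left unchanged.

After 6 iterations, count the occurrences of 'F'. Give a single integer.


Answer: 64

Derivation:
Step 0: F  (1 'F')
Step 1: FFB  (2 'F')
Step 2: FFBFFBB  (4 'F')
Step 3: FFBFFBBFFBFFBBB  (8 'F')
Step 4: FFBFFBBFFBFFBBBFFBFFBBFFBFFBBBB  (16 'F')
Step 5: FFBFFBBFFBFFBBBFFBFFBBFFBFFBBBBFFBFFBBFFBFFBBBFFBFFBBFFBFFBBBBB  (32 'F')
Step 6: FFBFFBBFFBFFBBBFFBFFBBFFBFFBBBBFFBFFBBFFBFFBBBFFBFFBBFFBFFBBBBBFFBFFBBFFBFFBBBFFBFFBBFFBFFBBBBFFBFFBBFFBFFBBBFFBFFBBFFBFFBBBBBB  (64 'F')


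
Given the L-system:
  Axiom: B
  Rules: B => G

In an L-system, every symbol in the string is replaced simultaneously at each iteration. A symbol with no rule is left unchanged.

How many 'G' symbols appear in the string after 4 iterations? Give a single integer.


Answer: 1

Derivation:
Step 0: B  (0 'G')
Step 1: G  (1 'G')
Step 2: G  (1 'G')
Step 3: G  (1 'G')
Step 4: G  (1 'G')


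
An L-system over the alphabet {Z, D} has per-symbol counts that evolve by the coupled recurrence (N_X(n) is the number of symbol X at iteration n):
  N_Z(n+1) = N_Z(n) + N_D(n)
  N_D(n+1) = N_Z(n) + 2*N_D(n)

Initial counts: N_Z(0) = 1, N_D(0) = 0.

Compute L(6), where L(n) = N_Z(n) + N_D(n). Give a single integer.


Answer: 233

Derivation:
Step 0: N_Z=1, N_D=0, L=1
Step 1: N_Z=1, N_D=1, L=2
Step 2: N_Z=2, N_D=3, L=5
Step 3: N_Z=5, N_D=8, L=13
Step 4: N_Z=13, N_D=21, L=34
Step 5: N_Z=34, N_D=55, L=89
Step 6: N_Z=89, N_D=144, L=233


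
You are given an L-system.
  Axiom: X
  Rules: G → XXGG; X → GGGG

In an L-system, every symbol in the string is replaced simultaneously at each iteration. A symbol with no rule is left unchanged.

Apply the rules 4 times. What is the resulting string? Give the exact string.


Answer: XXGGXXGGXXGGXXGGXXGGXXGGXXGGXXGGGGGGGGGGXXGGXXGGGGGGGGGGXXGGXXGGXXGGXXGGXXGGXXGGXXGGXXGGXXGGXXGGGGGGGGGGXXGGXXGGGGGGGGGGXXGGXXGGXXGGXXGGXXGGXXGGXXGGXXGGXXGGXXGGGGGGGGGGXXGGXXGGGGGGGGGGXXGGXXGGXXGGXXGGXXGGXXGGXXGGXXGGXXGGXXGGGGGGGGGGXXGGXXGGGGGGGGGGXXGGXXGG

Derivation:
Step 0: X
Step 1: GGGG
Step 2: XXGGXXGGXXGGXXGG
Step 3: GGGGGGGGXXGGXXGGGGGGGGGGXXGGXXGGGGGGGGGGXXGGXXGGGGGGGGGGXXGGXXGG
Step 4: XXGGXXGGXXGGXXGGXXGGXXGGXXGGXXGGGGGGGGGGXXGGXXGGGGGGGGGGXXGGXXGGXXGGXXGGXXGGXXGGXXGGXXGGXXGGXXGGGGGGGGGGXXGGXXGGGGGGGGGGXXGGXXGGXXGGXXGGXXGGXXGGXXGGXXGGXXGGXXGGGGGGGGGGXXGGXXGGGGGGGGGGXXGGXXGGXXGGXXGGXXGGXXGGXXGGXXGGXXGGXXGGGGGGGGGGXXGGXXGGGGGGGGGGXXGGXXGG


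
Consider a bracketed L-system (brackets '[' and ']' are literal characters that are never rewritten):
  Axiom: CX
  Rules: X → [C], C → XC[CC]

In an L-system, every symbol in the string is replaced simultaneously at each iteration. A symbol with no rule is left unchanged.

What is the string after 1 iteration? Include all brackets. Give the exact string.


Answer: XC[CC][C]

Derivation:
Step 0: CX
Step 1: XC[CC][C]


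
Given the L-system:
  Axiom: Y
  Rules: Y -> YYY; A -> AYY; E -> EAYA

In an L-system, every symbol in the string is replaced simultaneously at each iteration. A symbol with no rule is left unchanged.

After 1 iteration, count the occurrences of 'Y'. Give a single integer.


Step 0: Y  (1 'Y')
Step 1: YYY  (3 'Y')

Answer: 3


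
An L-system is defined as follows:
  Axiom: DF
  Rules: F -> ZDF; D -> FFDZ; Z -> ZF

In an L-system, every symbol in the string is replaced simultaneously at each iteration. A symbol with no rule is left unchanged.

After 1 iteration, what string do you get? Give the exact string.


Step 0: DF
Step 1: FFDZZDF

Answer: FFDZZDF


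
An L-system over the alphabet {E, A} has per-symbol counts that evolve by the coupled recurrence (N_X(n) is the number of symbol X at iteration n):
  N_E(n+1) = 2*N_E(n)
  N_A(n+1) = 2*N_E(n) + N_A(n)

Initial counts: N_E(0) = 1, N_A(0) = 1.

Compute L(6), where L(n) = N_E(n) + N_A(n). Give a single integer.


Step 0: N_E=1, N_A=1, L=2
Step 1: N_E=2, N_A=3, L=5
Step 2: N_E=4, N_A=7, L=11
Step 3: N_E=8, N_A=15, L=23
Step 4: N_E=16, N_A=31, L=47
Step 5: N_E=32, N_A=63, L=95
Step 6: N_E=64, N_A=127, L=191

Answer: 191


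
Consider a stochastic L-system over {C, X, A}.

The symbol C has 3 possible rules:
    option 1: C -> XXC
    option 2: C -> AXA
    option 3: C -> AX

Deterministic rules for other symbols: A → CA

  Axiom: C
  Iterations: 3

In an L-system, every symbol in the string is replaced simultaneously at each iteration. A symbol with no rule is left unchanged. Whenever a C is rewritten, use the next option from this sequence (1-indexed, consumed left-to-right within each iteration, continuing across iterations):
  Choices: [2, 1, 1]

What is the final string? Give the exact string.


Answer: XXCCAXXXCCA

Derivation:
Step 0: C
Step 1: AXA  (used choices [2])
Step 2: CAXCA  (used choices [])
Step 3: XXCCAXXXCCA  (used choices [1, 1])


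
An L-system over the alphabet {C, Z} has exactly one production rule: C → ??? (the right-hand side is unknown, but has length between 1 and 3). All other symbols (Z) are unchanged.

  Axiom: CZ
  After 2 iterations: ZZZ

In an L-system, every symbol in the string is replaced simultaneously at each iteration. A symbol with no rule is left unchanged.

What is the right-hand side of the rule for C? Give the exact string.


Answer: ZZ

Derivation:
Trying C → ZZ:
  Step 0: CZ
  Step 1: ZZZ
  Step 2: ZZZ
Matches the given result.


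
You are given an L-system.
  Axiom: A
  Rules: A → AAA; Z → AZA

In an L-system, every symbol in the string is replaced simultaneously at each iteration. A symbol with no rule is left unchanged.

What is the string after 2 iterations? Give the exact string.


Step 0: A
Step 1: AAA
Step 2: AAAAAAAAA

Answer: AAAAAAAAA


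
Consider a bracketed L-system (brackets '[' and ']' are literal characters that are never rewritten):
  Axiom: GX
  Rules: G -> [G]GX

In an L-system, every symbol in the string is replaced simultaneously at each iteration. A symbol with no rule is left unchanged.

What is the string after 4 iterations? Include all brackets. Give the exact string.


Answer: [[[[G]GX][G]GXX][[G]GX][G]GXXX][[[G]GX][G]GXX][[G]GX][G]GXXXXX

Derivation:
Step 0: GX
Step 1: [G]GXX
Step 2: [[G]GX][G]GXXX
Step 3: [[[G]GX][G]GXX][[G]GX][G]GXXXX
Step 4: [[[[G]GX][G]GXX][[G]GX][G]GXXX][[[G]GX][G]GXX][[G]GX][G]GXXXXX


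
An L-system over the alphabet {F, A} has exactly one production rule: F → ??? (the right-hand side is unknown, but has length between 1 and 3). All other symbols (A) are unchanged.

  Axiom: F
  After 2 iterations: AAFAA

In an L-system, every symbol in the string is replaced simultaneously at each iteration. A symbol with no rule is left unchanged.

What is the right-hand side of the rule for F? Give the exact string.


Trying F → AFA:
  Step 0: F
  Step 1: AFA
  Step 2: AAFAA
Matches the given result.

Answer: AFA


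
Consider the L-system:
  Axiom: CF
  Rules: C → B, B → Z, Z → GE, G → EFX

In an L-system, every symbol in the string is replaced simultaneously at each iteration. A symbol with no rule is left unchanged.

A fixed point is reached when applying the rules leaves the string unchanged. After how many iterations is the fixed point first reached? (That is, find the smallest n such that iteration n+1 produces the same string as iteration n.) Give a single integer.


Answer: 4

Derivation:
Step 0: CF
Step 1: BF
Step 2: ZF
Step 3: GEF
Step 4: EFXEF
Step 5: EFXEF  (unchanged — fixed point at step 4)


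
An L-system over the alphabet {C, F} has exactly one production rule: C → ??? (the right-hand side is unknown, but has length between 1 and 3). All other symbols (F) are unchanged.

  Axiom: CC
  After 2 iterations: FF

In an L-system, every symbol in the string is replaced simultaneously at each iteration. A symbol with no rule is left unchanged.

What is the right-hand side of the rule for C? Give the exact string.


Answer: F

Derivation:
Trying C → F:
  Step 0: CC
  Step 1: FF
  Step 2: FF
Matches the given result.


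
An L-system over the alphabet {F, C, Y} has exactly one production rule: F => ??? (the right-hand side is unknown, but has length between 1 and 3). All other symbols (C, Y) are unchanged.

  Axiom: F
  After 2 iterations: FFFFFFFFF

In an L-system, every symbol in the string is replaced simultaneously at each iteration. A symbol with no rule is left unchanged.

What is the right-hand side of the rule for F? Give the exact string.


Trying F => FFF:
  Step 0: F
  Step 1: FFF
  Step 2: FFFFFFFFF
Matches the given result.

Answer: FFF


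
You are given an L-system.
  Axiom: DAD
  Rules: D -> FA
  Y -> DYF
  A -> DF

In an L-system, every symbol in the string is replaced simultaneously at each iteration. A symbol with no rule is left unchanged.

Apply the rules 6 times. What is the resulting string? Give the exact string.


Step 0: DAD
Step 1: FADFFA
Step 2: FDFFAFFDF
Step 3: FFAFFDFFFFAF
Step 4: FFDFFFFAFFFFDFF
Step 5: FFFAFFFFDFFFFFFAFF
Step 6: FFFDFFFFFFAFFFFFFDFFF

Answer: FFFDFFFFFFAFFFFFFDFFF


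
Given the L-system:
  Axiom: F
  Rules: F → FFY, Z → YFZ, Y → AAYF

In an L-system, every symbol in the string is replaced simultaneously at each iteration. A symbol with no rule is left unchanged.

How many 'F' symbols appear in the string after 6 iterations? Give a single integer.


Step 0: F  (1 'F')
Step 1: FFY  (2 'F')
Step 2: FFYFFYAAYF  (5 'F')
Step 3: FFYFFYAAYFFFYFFYAAYFAAAAYFFFY  (13 'F')
Step 4: FFYFFYAAYFFFYFFYAAYFAAAAYFFFYFFYFFYAAYFFFYFFYAAYFAAAAYFFFYAAAAAAYFFFYFFYFFYAAYF  (34 'F')
Step 5: FFYFFYAAYFFFYFFYAAYFAAAAYFFFYFFYFFYAAYFFFYFFYAAYFAAAAYFFFYAAAAAAYFFFYFFYFFYAAYFFFYFFYAAYFFFYFFYAAYFAAAAYFFFYFFYFFYAAYFFFYFFYAAYFAAAAYFFFYAAAAAAYFFFYFFYFFYAAYFAAAAAAAAYFFFYFFYFFYAAYFFFYFFYAAYFFFYFFYAAYFAAAAYFFFY  (89 'F')
Step 6: FFYFFYAAYFFFYFFYAAYFAAAAYFFFYFFYFFYAAYFFFYFFYAAYFAAAAYFFFYAAAAAAYFFFYFFYFFYAAYFFFYFFYAAYFFFYFFYAAYFAAAAYFFFYFFYFFYAAYFFFYFFYAAYFAAAAYFFFYAAAAAAYFFFYFFYFFYAAYFAAAAAAAAYFFFYFFYFFYAAYFFFYFFYAAYFFFYFFYAAYFAAAAYFFFYFFYFFYAAYFFFYFFYAAYFAAAAYFFFYFFYFFYAAYFFFYFFYAAYFAAAAYFFFYAAAAAAYFFFYFFYFFYAAYFFFYFFYAAYFFFYFFYAAYFAAAAYFFFYFFYFFYAAYFFFYFFYAAYFAAAAYFFFYAAAAAAYFFFYFFYFFYAAYFAAAAAAAAYFFFYFFYFFYAAYFFFYFFYAAYFFFYFFYAAYFAAAAYFFFYAAAAAAAAAAYFFFYFFYFFYAAYFFFYFFYAAYFFFYFFYAAYFAAAAYFFFYFFYFFYAAYFFFYFFYAAYFAAAAYFFFYFFYFFYAAYFFFYFFYAAYFAAAAYFFFYAAAAAAYFFFYFFYFFYAAYF  (233 'F')

Answer: 233
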